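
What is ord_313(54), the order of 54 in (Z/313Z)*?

12

The order of 54 must divide p − 1 = 312 = 2^3 · 3 · 13.
Divisors: 1, 2, 3, 4, 6, 8, 12, 13, 24, 26, 39, 52, 78, 104, 156, 312.
Check each in increasing order: 54^1 ≡ 54;  54^2 ≡ 99;  54^3 ≡ 25;  54^4 ≡ 98;  54^6 ≡ 312;  54^8 ≡ 214;  54^12 ≡ 1.
Smallest exponent giving 1 is 12.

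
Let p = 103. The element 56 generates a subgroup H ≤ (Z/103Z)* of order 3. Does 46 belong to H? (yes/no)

yes

46 ∈ ⟨56⟩ iff 46^3 ≡ 1 (mod 103), since |⟨56⟩| = 3.
46^3 mod 103 = 1.
Since 1 = 1, 46 lies in the subgroup.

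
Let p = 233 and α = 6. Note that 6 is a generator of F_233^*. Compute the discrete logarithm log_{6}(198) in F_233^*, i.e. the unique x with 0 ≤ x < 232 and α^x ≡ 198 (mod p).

Baby-step giant-step with m = ceil(sqrt(232)) = 16.
Baby table (6^j mod 233 for j=0..15):
  0:1  1:6  2:36  3:216  4:131  5:87  6:56  7:103
  8:152  9:213  10:113  11:212  12:107  13:176  14:124  15:45
Giant step factor: 6^(-16) ≡ 63 (mod 233).
Scan 198·63^i mod 233 for i = 0, 1, …:
  i=0: 198   i=1: 125   i=2: 186   i=3: 68
  i=4: 90   i=5: 78   i=6: 21   i=7: 158
  i=8: 168   i=9: 99   i=10: 179   i=11: 93
  i=12: 34   i=13: 45
Match at i=13, j=15: x = 13·16 + 15 = 223.

223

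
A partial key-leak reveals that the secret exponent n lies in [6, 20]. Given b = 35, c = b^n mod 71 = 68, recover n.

19

Compute 35^6 mod 71 = 10, then multiply by 35 repeatedly:
  35^6=10  35^7=66  35^8=38  35^9=52  35^10=45
  35^11=13  35^12=29  35^13=21  35^14=25  35^15=23
  35^16=24  35^17=59  35^18=6  35^19=68
Found 68 at exponent 19.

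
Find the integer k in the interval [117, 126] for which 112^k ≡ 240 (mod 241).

120

Compute 112^117 mod 241 = 26, then multiply by 112 repeatedly:
  112^117=26  112^118=20  112^119=71  112^120=240
Found 240 at exponent 120.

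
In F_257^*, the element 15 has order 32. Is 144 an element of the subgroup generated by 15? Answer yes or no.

144 ∈ ⟨15⟩ iff 144^32 ≡ 1 (mod 257), since |⟨15⟩| = 32.
144^32 mod 257 = 241.
Since 241 ≠ 1, 144 does not lie in the subgroup.

no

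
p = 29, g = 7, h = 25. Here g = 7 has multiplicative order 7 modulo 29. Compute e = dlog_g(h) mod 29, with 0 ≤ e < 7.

Successive powers of 7 modulo 29:
  7^0=1  7^1=7  7^2=20  7^3=24  7^4=23  7^5=16
  7^6=25
So 7^6 ≡ 25 (mod 29), giving e = 6.

6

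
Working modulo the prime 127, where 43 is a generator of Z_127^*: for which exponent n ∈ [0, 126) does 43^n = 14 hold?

Baby-step giant-step with m = ceil(sqrt(126)) = 12.
Baby table (43^j mod 127 for j=0..11):
  0:1  1:43  2:71  3:5  4:88  5:101  6:25  7:59
  8:124  9:125  10:41  11:112
Giant step factor: 43^(-12) ≡ 38 (mod 127).
Scan 14·38^i mod 127 for i = 0, 1, …:
  i=0: 14   i=1: 24   i=2: 23   i=3: 112
Match at i=3, j=11: n = 3·12 + 11 = 47.

47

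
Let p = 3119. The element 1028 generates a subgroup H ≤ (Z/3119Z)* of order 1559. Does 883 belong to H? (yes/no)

yes

883 ∈ ⟨1028⟩ iff 883^1559 ≡ 1 (mod 3119), since |⟨1028⟩| = 1559.
883^1559 mod 3119 = 1.
Since 1 = 1, 883 lies in the subgroup.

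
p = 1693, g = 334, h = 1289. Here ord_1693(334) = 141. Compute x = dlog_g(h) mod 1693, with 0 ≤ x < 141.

Baby-step giant-step with m = ceil(sqrt(141)) = 12.
Baby table (334^j mod 1693 for j=0..11):
  0:1  1:334  2:1511  3:160  4:957  5:1354  6:205  7:750
  8:1629  9:633  10:1490  11:1611
Giant step factor: 334^(-12) ≡ 886 (mod 1693).
Scan 1289·886^i mod 1693 for i = 0, 1, …:
  i=0: 1289   i=1: 972   i=2: 1148   i=3: 1328
  i=4: 1666   i=5: 1473   i=6: 1468   i=7: 424
  i=8: 1511
Match at i=8, j=2: x = 8·12 + 2 = 98.

98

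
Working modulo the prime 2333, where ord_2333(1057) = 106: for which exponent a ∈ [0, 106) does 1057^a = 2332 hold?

53

Baby-step giant-step with m = ceil(sqrt(106)) = 11.
Baby table (1057^j mod 2333 for j=0..10):
  0:1  1:1057  2:2075  3:255  4:1240  5:1867  6:2034  7:1245
  8:153  9:744  10:187
Giant step factor: 1057^(-11) ≡ 1766 (mod 2333).
Scan 2332·1766^i mod 2333 for i = 0, 1, …:
  i=0: 2332   i=1: 567   i=2: 465   i=3: 2307
  i=4: 744
Match at i=4, j=9: a = 4·11 + 9 = 53.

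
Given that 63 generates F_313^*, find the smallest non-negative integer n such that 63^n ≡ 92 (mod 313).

Successive powers of 63 modulo 313:
  63^0=1  63^1=63  63^2=213  63^3=273  63^4=297  63^5=244
  63^6=35  63^7=14  63^8=256  63^9=165  63^10=66  63^11=89
  63^12=286  63^13=177  63^14=196  63^15=141  63^16=119  63^17=298
  63^18=307  63^19=248  63^20=287  63^21=240  63^22=96  63^23=101
  63^24=103  63^25=229  63^26=29  63^27=262  63^28=230  63^29=92
So 63^29 ≡ 92 (mod 313), giving n = 29.

29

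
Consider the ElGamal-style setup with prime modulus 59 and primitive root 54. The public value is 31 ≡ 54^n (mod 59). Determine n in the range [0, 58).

Successive powers of 54 modulo 59:
  54^0=1  54^1=54  54^2=25  54^3=52  54^4=35  54^5=2
  54^6=49  54^7=50  54^8=45  54^9=11  54^10=4  54^11=39
  54^12=41  54^13=31
So 54^13 ≡ 31 (mod 59), giving n = 13.

13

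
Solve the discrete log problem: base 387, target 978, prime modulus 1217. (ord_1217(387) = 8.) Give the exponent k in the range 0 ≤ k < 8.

3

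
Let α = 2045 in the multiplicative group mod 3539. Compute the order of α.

61

The order of 2045 must divide p − 1 = 3538 = 2 · 29 · 61.
Divisors: 1, 2, 29, 58, 61, 122, 1769, 3538.
Check each in increasing order: 2045^1 ≡ 2045;  2045^2 ≡ 2466;  2045^29 ≡ 3429;  2045^58 ≡ 1483;  2045^61 ≡ 1.
Smallest exponent giving 1 is 61.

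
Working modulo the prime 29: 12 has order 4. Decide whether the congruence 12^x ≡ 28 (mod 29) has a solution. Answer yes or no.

⟨12⟩ has order 4; its elements mod 29 are {1, 12, 17, 28}.
28 is in this set.

yes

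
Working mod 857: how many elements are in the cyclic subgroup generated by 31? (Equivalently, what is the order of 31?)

428

The order of 31 must divide p − 1 = 856 = 2^3 · 107.
Divisors: 1, 2, 4, 8, 107, 214, 428, 856.
Check each in increasing order: 31^1 ≡ 31;  31^2 ≡ 104;  31^4 ≡ 532;  31^8 ≡ 214;  31^107 ≡ 207;  31^214 ≡ 856;  31^428 ≡ 1.
Smallest exponent giving 1 is 428.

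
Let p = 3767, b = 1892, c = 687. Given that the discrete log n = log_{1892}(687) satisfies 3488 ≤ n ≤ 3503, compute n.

Compute 1892^3488 mod 3767 = 687, then multiply by 1892 repeatedly:
  1892^3488=687
Found 687 at exponent 3488.

3488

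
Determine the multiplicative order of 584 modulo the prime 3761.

1880

The order of 584 must divide p − 1 = 3760 = 2^4 · 5 · 47.
Divisors: 1, 2, 4, 5, 8, 10, 16, 20, 40, 47, 80, 94, 188, 235, 376, 470, 752, 940, 1880, 3760.
Check each in increasing order: 584^1 ≡ 584;  584^2 ≡ 2566;  584^4 ≡ 2606;  584^5 ≡ 2460;  584^8 ≡ 2631;  584^10 ≡ 151;  584^16 ≡ 1921;  584^20 ≡ 235;  584^40 ≡ 2571;  584^47 ≡ 1504;  584^80 ≡ 1964;  584^94 ≡ 1655;  584^188 ≡ 1017;  584^235 ≡ 2602;  584^376 ≡ 14;  584^470 ≡ 604;  584^752 ≡ 196;  584^940 ≡ 3760;  584^1880 ≡ 1.
Smallest exponent giving 1 is 1880.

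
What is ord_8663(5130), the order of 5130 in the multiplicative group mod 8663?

8662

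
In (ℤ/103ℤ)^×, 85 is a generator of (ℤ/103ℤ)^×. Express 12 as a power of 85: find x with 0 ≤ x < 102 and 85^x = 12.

Baby-step giant-step with m = ceil(sqrt(102)) = 11.
Baby table (85^j mod 103 for j=0..10):
  0:1  1:85  2:15  3:39  4:19  5:70  6:79  7:20
  8:52  9:94  10:59
Giant step factor: 85^(-11) ≡ 74 (mod 103).
Scan 12·74^i mod 103 for i = 0, 1, …:
  i=0: 12   i=1: 64   i=2: 101   i=3: 58
  i=4: 69   i=5: 59
Match at i=5, j=10: x = 5·11 + 10 = 65.

65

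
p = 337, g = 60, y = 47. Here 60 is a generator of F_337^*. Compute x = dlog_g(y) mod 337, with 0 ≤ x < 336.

Successive powers of 60 modulo 337:
  60^0=1  60^1=60  60^2=230  60^3=320  60^4=328  60^5=134
  60^6=289  60^7=153  60^8=81  60^9=142  60^10=95  60^11=308
  60^12=282  60^13=70  60^14=156  60^15=261  60^16=158  60^17=44
  60^18=281  60^19=10  60^20=263  60^21=278  60^22=167  60^23=247
  60^24=329  60^25=194  60^26=182  60^27=136  60^28=72  60^29=276
  60^30=47
So 60^30 ≡ 47 (mod 337), giving x = 30.

30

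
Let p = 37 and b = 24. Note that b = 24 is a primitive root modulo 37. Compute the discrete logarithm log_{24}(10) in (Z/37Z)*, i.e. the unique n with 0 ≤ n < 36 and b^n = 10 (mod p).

Successive powers of 24 modulo 37:
  24^0=1  24^1=24  24^2=21  24^3=23  24^4=34  24^5=2
  24^6=11  24^7=5  24^8=9  24^9=31  24^10=4  24^11=22
  24^12=10
So 24^12 ≡ 10 (mod 37), giving n = 12.

12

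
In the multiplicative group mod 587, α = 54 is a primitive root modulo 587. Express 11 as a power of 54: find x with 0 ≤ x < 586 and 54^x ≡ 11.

Baby-step giant-step with m = ceil(sqrt(586)) = 25.
Baby table (54^j mod 587 for j=0..24):
  0:1  1:54  2:568  3:148  4:361  5:123  6:185  7:11
  8:7  9:378  10:454  11:449  12:179  13:274  14:121  15:77
  16:49  17:298  18:243  19:208  20:79  21:157  22:260  23:539
  24:343
Giant step factor: 54^(-25) ≡ 410 (mod 587).
Scan 11·410^i mod 587 for i = 0, 1, …:
  i=0: 11
Match at i=0, j=7: x = 0·25 + 7 = 7.

7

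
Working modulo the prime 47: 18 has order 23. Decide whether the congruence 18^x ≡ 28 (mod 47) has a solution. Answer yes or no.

⟨18⟩ has order 23; its elements mod 47 are {1, 2, 3, 4, 6, 7, 8, 9, 12, 14, 16, 17, 18, 21, 24, 25, 27, 28, 32, 34, 36, 37, 42}.
28 is in this set.

yes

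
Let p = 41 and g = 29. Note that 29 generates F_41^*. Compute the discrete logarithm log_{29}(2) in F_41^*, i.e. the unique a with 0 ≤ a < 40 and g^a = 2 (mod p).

Successive powers of 29 modulo 41:
  29^0=1  29^1=29  29^2=21  29^3=35  29^4=31  29^5=38
  29^6=36  29^7=19  29^8=18  29^9=30  29^10=9  29^11=15
  29^12=25  29^13=28  29^14=33  29^15=14  29^16=37  29^17=7
  29^18=39  29^19=24  29^20=40  29^21=12  29^22=20  29^23=6
  29^24=10  29^25=3  29^26=5  29^27=22  29^28=23  29^29=11
  29^30=32  29^31=26  29^32=16  29^33=13  29^34=8  29^35=27
  29^36=4  29^37=34  29^38=2
So 29^38 ≡ 2 (mod 41), giving a = 38.

38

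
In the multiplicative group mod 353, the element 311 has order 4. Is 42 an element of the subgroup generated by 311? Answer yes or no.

yes

⟨311⟩ has order 4; its elements mod 353 are {1, 42, 311, 352}.
42 is in this set.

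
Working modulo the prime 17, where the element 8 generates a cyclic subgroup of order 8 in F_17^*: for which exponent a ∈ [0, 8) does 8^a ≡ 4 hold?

6

Successive powers of 8 modulo 17:
  8^0=1  8^1=8  8^2=13  8^3=2  8^4=16  8^5=9
  8^6=4
So 8^6 ≡ 4 (mod 17), giving a = 6.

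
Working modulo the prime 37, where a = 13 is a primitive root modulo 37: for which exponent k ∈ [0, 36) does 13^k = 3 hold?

22

Successive powers of 13 modulo 37:
  13^0=1  13^1=13  13^2=21  13^3=14  13^4=34  13^5=35
  13^6=11  13^7=32  13^8=9  13^9=6  13^10=4  13^11=15
  13^12=10  13^13=19  13^14=25  13^15=29  13^16=7  13^17=17
  13^18=36  13^19=24  13^20=16  13^21=23  13^22=3
So 13^22 ≡ 3 (mod 37), giving k = 22.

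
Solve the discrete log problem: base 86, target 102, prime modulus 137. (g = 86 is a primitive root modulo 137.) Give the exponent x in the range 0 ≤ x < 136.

Baby-step giant-step with m = ceil(sqrt(136)) = 12.
Baby table (86^j mod 137 for j=0..11):
  0:1  1:86  2:135  3:102  4:4  5:70  6:129  7:134
  8:16  9:6  10:105  11:125
Giant step factor: 86^(-12) ≡ 15 (mod 137).
Scan 102·15^i mod 137 for i = 0, 1, …:
  i=0: 102
Match at i=0, j=3: x = 0·12 + 3 = 3.

3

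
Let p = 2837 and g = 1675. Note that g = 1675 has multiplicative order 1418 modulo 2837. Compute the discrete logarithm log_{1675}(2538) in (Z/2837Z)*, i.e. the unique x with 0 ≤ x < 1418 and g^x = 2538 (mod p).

1266

Baby-step giant-step with m = ceil(sqrt(1418)) = 38.
Baby table (1675^j mod 2837 for j=0..37):
  0:1  1:1675  2:2669  3:2300  4:2691  5:2269  6:1832  7:1803
  8:1457  9:655  10:2043  11:603  12:53  13:828  14:2444  15:2746
  16:773  17:1103  18:638  19:1938  20:622  21:671  22:473  23:752
  24:2809  25:1329  26:1867  27:851  28:1251  29:1719  30:2607  31:582
  32:1759  33:1519  34:2373  35:138  36:1353  37:2349
Giant step factor: 1675^(-38) ≡ 701 (mod 2837).
Scan 2538·701^i mod 2837 for i = 0, 1, …:
  i=0: 2538   i=1: 339   i=2: 2168   i=3: 1973
  i=4: 1454   i=5: 771   i=6: 1441   i=7: 169
  i=8: 2152   i=9: 2105     …   i=32: 1627
  i=33: 53
Match at i=33, j=12: x = 33·38 + 12 = 1266.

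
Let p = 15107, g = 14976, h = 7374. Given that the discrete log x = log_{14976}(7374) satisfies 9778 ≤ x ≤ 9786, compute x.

9778

Compute 14976^9778 mod 15107 = 7374, then multiply by 14976 repeatedly:
  14976^9778=7374
Found 7374 at exponent 9778.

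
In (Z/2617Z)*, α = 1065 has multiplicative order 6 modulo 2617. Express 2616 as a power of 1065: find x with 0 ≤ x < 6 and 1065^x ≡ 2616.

3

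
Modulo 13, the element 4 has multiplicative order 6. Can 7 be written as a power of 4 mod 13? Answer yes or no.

no

⟨4⟩ has order 6; its elements mod 13 are {1, 3, 4, 9, 10, 12}.
7 is not in this set.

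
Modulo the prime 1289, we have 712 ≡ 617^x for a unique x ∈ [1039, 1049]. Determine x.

1049

Compute 617^1039 mod 1289 = 850, then multiply by 617 repeatedly:
  617^1039=850  617^1040=1116  617^1041=246  617^1042=969  617^1043=1066
  617^1044=332  617^1045=1182  617^1046=1009  617^1047=1255  617^1048=935
  617^1049=712
Found 712 at exponent 1049.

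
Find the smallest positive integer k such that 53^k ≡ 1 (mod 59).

The order of 53 must divide p − 1 = 58 = 2 · 29.
Divisors: 1, 2, 29, 58.
Check each in increasing order: 53^1 ≡ 53;  53^2 ≡ 36;  53^29 ≡ 1.
Smallest exponent giving 1 is 29.

29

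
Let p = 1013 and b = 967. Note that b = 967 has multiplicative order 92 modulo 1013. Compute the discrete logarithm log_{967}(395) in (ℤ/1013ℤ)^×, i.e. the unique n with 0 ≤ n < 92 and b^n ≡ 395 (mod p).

57

Baby-step giant-step with m = ceil(sqrt(92)) = 10.
Baby table (967^j mod 1013 for j=0..9):
  0:1  1:967  2:90  3:925  4:1009  5:184  6:653  7:352
  8:16  9:277
Giant step factor: 967^(-10) ≡ 790 (mod 1013).
Scan 395·790^i mod 1013 for i = 0, 1, …:
  i=0: 395   i=1: 46   i=2: 885   i=3: 180
  i=4: 380   i=5: 352
Match at i=5, j=7: n = 5·10 + 7 = 57.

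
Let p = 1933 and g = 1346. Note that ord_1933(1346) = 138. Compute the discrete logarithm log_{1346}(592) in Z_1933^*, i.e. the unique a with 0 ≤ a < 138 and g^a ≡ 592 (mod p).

115

Baby-step giant-step with m = ceil(sqrt(138)) = 12.
Baby table (1346^j mod 1933 for j=0..11):
  0:1  1:1346  2:495  3:1318  4:1467  5:989  6:1290  7:506
  8:660  9:1113  10:23  11:30
Giant step factor: 1346^(-12) ≡ 363 (mod 1933).
Scan 592·363^i mod 1933 for i = 0, 1, …:
  i=0: 592   i=1: 333   i=2: 1033   i=3: 1910
  i=4: 1316   i=5: 257   i=6: 507   i=7: 406
  i=8: 470   i=9: 506
Match at i=9, j=7: a = 9·12 + 7 = 115.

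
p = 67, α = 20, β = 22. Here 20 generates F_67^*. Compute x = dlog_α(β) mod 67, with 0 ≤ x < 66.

54

Baby-step giant-step with m = ceil(sqrt(66)) = 9.
Baby table (20^j mod 67 for j=0..8):
  0:1  1:20  2:65  3:27  4:4  5:13  6:59  7:41
  8:16
Giant step factor: 20^(-9) ≡ 58 (mod 67).
Scan 22·58^i mod 67 for i = 0, 1, …:
  i=0: 22   i=1: 3   i=2: 40   i=3: 42
  i=4: 24   i=5: 52   i=6: 1
Match at i=6, j=0: x = 6·9 + 0 = 54.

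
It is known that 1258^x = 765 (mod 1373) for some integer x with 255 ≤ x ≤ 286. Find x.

269

Compute 1258^255 mod 1373 = 675, then multiply by 1258 repeatedly:
  1258^255=675  1258^256=636  1258^257=1002  1258^258=102  1258^259=627
  1258^260=664  1258^261=528  1258^262=1065  1258^263=1095  1258^264=391
  1258^265=344  1258^266=257  1258^267=651  1258^268=650  1258^269=765
Found 765 at exponent 269.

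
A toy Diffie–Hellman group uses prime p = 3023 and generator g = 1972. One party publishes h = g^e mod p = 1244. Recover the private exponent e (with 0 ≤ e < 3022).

1789

Baby-step giant-step with m = ceil(sqrt(3022)) = 55.
Baby table (1972^j mod 3023 for j=0..54):
  0:1  1:1972  2:1206  3:2154  4:373  5:967  6:2434  7:2347
  8:71  9:954  10:982  11:1784  12:2299  13:2151  14:503  15:372
  16:2018  17:1228  18:193  19:2721  20:3010  21:1571  22:2460  23:2228
  24:1197  25:2544  26:1611  27:2742  28:2100  29:2713  30:2349  31:992
  32:343  33:2267  34:2530  35:1210  36:973  37:2174  38:514  39:903
  40:169  41:738  42:1273  43:1266  44:2577  45:181  46:218  47:630
  48:2930  49:1007  50:2716  51:2219  52:1587  53:759  54:363
Giant step factor: 1972^(-55) ≡ 1337 (mod 3023).
Scan 1244·1337^i mod 3023 for i = 0, 1, …:
  i=0: 1244   i=1: 578   i=2: 1921   i=3: 1850
  i=4: 636   i=5: 869   i=6: 1021   i=7: 1704
  i=8: 1929   i=9: 454     …   i=31: 201
  i=32: 2713
Match at i=32, j=29: e = 32·55 + 29 = 1789.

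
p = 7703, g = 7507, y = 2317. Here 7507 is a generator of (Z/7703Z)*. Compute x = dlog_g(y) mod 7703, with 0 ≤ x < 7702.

7196

Baby-step giant-step with m = ceil(sqrt(7702)) = 88.
Baby table (7507^j mod 7703 for j=0..87):
  0:1  1:7507  2:7604  3:3998  4:2098  5:4754  6:279  7:6940
  8:3191  9:6210  10:7617  11:1450  12:811  13:2807  14:4444  15:7118
  16:6818  17:3994  18:2882  19:5150  20:7396  21:6251  22:7284  23:5094
  24:2966  25:4092  26:6783  27:3151  28:6347  29:3874  30:3293  31:1624
  32:5222  33:987  34:6826  35:2426  36:2090  37:6322  38:1071  39:5768
  40:1813  41:6693  42:5385  43:7554  44:6095  45:7048  46:5132  47:3221
  48:330  49:4647  50:5845  51:2127  52:6773  53:5111  54:7337  55:2409
  56:5422  57:302  58:2432  59:914  60:5728  61:1950  62:2950  63:7228
  64:664  65:807  66:3591  67:4840  68:6532  69:6129  70:384  71:1766
  72:499  73:2335  74:4520  75:7628  76:6997  77:7425  78:567  79:4413
  80:5491  81:2184  82:3304  83:7171  84:4133  85:6450  86:6795  87:799
Giant step factor: 7507^(-88) ≡ 651 (mod 7703).
Scan 2317·651^i mod 7703 for i = 0, 1, …:
  i=0: 2317   i=1: 6282   i=2: 6992   i=3: 7022
  i=4: 3443   i=5: 7523   i=6: 6068   i=7: 6332
  i=8: 1027   i=9: 6119     …   i=80: 5666
  i=81: 6532
Match at i=81, j=68: x = 81·88 + 68 = 7196.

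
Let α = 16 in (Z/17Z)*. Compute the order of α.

The order of 16 must divide p − 1 = 16 = 2^4.
Divisors: 1, 2, 4, 8, 16.
Check each in increasing order: 16^1 ≡ 16;  16^2 ≡ 1.
Smallest exponent giving 1 is 2.

2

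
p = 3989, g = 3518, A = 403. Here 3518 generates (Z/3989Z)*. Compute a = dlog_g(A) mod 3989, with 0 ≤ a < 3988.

Baby-step giant-step with m = ceil(sqrt(3988)) = 64.
Baby table (3518^j mod 3989 for j=0..63):
  0:1  1:3518  2:2446  3:755  4:3405  5:3812  6:3587  7:1859
  8:1991  9:3643  10:3406  11:3341  12:2044  13:2614  14:1407  15:3466
  16:3004  17:1211  18:46  19:2268  20:824  21:2818  22:1059  23:3825
  24:1453  25:1745  26:3828  27:40  28:1105  29:2104  30:2277  31:574
  32:898  33:3865  34:2558  35:3849  36:2116  37:614  38:2003  39:1980
  40:846  41:434  42:3014  43:490  44:572  45:1840  46:2962  47:1048
  48:1028  49:2470  50:1418  51:2274  52:1987  53:1538  54:1600  55:321
  56:391  57:3322  58:3015  59:19  60:3018  61:2595  62:2378  63:871
Giant step factor: 3518^(-64) ≡ 2568 (mod 3989).
Scan 403·2568^i mod 3989 for i = 0, 1, …:
  i=0: 403   i=1: 1753   i=2: 2112   i=3: 2565
  i=4: 1081   i=5: 3653   i=6: 2765   i=7: 100
  i=8: 1504   i=9: 920     …   i=30: 3644
  i=31: 3587
Match at i=31, j=6: a = 31·64 + 6 = 1990.

1990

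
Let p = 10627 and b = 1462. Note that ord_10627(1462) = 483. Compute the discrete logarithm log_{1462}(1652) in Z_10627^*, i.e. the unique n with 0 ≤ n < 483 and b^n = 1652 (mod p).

119

Baby-step giant-step with m = ceil(sqrt(483)) = 22.
Baby table (1462^j mod 10627 for j=0..21):
  0:1  1:1462  2:1417  3:10016  4:10013  5:5627  6:1376  7:3209
  8:5051  9:9424  10:5296  11:6296  12:1770  13:5379  14:118  15:2484
  16:7801  17:2291  18:1937  19:5112  20:2963  21:6717
Giant step factor: 1462^(-22) ≡ 6463 (mod 10627).
Scan 1652·6463^i mod 10627 for i = 0, 1, …:
  i=0: 1652   i=1: 7368   i=2: 10424   i=3: 5759
  i=4: 4663   i=5: 9424
Match at i=5, j=9: n = 5·22 + 9 = 119.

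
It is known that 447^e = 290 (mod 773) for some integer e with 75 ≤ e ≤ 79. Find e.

Compute 447^75 mod 773 = 290, then multiply by 447 repeatedly:
  447^75=290
Found 290 at exponent 75.

75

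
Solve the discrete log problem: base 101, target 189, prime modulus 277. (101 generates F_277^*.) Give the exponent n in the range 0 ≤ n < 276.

142

Baby-step giant-step with m = ceil(sqrt(276)) = 17.
Baby table (101^j mod 277 for j=0..16):
  0:1  1:101  2:229  3:138  4:88  5:24  6:208  7:233
  8:265  9:173  10:22  11:6  12:52  13:266  14:274  15:251
  16:144
Giant step factor: 101^(-17) ≡ 93 (mod 277).
Scan 189·93^i mod 277 for i = 0, 1, …:
  i=0: 189   i=1: 126   i=2: 84   i=3: 56
  i=4: 222   i=5: 148   i=6: 191   i=7: 35
  i=8: 208
Match at i=8, j=6: n = 8·17 + 6 = 142.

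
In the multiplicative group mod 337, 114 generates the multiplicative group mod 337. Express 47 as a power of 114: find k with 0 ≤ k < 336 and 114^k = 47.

246

Baby-step giant-step with m = ceil(sqrt(336)) = 19.
Baby table (114^j mod 337 for j=0..18):
  0:1  1:114  2:190  3:92  4:41  5:293  6:39  7:65
  8:333  9:218  10:251  11:306  12:173  13:176  14:181  15:77
  16:16  17:139  18:7
Giant step factor: 114^(-19) ≡ 106 (mod 337).
Scan 47·106^i mod 337 for i = 0, 1, …:
  i=0: 47   i=1: 264   i=2: 13   i=3: 30
  i=4: 147   i=5: 80   i=6: 55   i=7: 101
  i=8: 259   i=9: 157   i=10: 129   i=11: 194
  i=12: 7
Match at i=12, j=18: k = 12·19 + 18 = 246.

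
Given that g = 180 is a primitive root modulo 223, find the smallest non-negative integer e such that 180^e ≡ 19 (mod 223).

88

Baby-step giant-step with m = ceil(sqrt(222)) = 15.
Baby table (180^j mod 223 for j=0..14):
  0:1  1:180  2:65  3:104  4:211  5:70  6:112  7:90
  8:144  9:52  10:217  11:35  12:56  13:45  14:72
Giant step factor: 180^(-15) ≡ 163 (mod 223).
Scan 19·163^i mod 223 for i = 0, 1, …:
  i=0: 19   i=1: 198   i=2: 162   i=3: 92
  i=4: 55   i=5: 45
Match at i=5, j=13: e = 5·15 + 13 = 88.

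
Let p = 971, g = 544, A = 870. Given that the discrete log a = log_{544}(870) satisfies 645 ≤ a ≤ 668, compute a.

662

Compute 544^645 mod 971 = 128, then multiply by 544 repeatedly:
  544^645=128  544^646=691  544^647=127  544^648=147  544^649=346
  544^650=821  544^651=935  544^652=807  544^653=116  544^654=960
  544^655=813  544^656=467  544^657=617  544^658=653  544^659=817
  544^660=701  544^661=712  544^662=870
Found 870 at exponent 662.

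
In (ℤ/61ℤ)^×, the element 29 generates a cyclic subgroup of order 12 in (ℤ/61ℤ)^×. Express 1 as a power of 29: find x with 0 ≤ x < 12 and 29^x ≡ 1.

Successive powers of 29 modulo 61:
  29^0=1
So 29^0 ≡ 1 (mod 61), giving x = 0.

0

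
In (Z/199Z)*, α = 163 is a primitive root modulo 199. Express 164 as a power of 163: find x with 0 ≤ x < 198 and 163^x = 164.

Baby-step giant-step with m = ceil(sqrt(198)) = 15.
Baby table (163^j mod 199 for j=0..14):
  0:1  1:163  2:102  3:109  4:56  5:173  6:140  7:134
  8:151  9:136  10:79  11:141  12:98  13:54  14:46
Giant step factor: 163^(-15) ≡ 171 (mod 199).
Scan 164·171^i mod 199 for i = 0, 1, …:
  i=0: 164   i=1: 184   i=2: 22   i=3: 180
  i=4: 134
Match at i=4, j=7: x = 4·15 + 7 = 67.

67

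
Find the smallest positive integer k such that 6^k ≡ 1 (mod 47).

23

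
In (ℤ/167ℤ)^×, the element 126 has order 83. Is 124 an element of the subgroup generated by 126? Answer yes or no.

yes

124 ∈ ⟨126⟩ iff 124^83 ≡ 1 (mod 167), since |⟨126⟩| = 83.
124^83 mod 167 = 1.
Since 1 = 1, 124 lies in the subgroup.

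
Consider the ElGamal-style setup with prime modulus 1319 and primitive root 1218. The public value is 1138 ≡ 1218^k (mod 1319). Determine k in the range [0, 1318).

377

Baby-step giant-step with m = ceil(sqrt(1318)) = 37.
Baby table (1218^j mod 1319 for j=0..36):
  0:1  1:1218  2:968  3:1157  4:534  5:145  6:1183  7:546
  8:252  9:928  10:1240  11:65  12:30  13:927  14:22  15:416
  16:192  17:393  18:1196  19:552  20:965  21:141  22:268  23:631
  24:900  25:111  26:660  27:609  28:484  29:1238  30:267  31:732
  32:1251  33:273  34:126  35:464  36:620
Giant step factor: 1218^(-37) ≡ 345 (mod 1319).
Scan 1138·345^i mod 1319 for i = 0, 1, …:
  i=0: 1138   i=1: 867   i=2: 1021   i=3: 72
  i=4: 1098   i=5: 257   i=6: 292   i=7: 496
  i=8: 969   i=9: 598   i=10: 546
Match at i=10, j=7: k = 10·37 + 7 = 377.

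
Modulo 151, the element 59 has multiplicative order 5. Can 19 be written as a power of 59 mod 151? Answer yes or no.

19 ∈ ⟨59⟩ iff 19^5 ≡ 1 (mod 151), since |⟨59⟩| = 5.
19^5 mod 151 = 1.
Since 1 = 1, 19 lies in the subgroup.

yes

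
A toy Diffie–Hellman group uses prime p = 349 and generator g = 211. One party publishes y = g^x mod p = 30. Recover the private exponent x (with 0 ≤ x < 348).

329

Baby-step giant-step with m = ceil(sqrt(348)) = 19.
Baby table (211^j mod 349 for j=0..18):
  0:1  1:211  2:198  3:247  4:116  5:46  6:283  7:34
  8:194  9:101  10:22  11:105  12:168  13:199  14:109  15:314
  16:293  17:50  18:80
Giant step factor: 211^(-19) ≡ 30 (mod 349).
Scan 30·30^i mod 349 for i = 0, 1, …:
  i=0: 30   i=1: 202   i=2: 127   i=3: 320
  i=4: 177   i=5: 75   i=6: 156   i=7: 143
  i=8: 102   i=9: 268     …   i=16: 277
  i=17: 283
Match at i=17, j=6: x = 17·19 + 6 = 329.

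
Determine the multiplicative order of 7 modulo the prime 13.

12

The order of 7 must divide p − 1 = 12 = 2^2 · 3.
Divisors: 1, 2, 3, 4, 6, 12.
Check each in increasing order: 7^1 ≡ 7;  7^2 ≡ 10;  7^3 ≡ 5;  7^4 ≡ 9;  7^6 ≡ 12;  7^12 ≡ 1.
Smallest exponent giving 1 is 12.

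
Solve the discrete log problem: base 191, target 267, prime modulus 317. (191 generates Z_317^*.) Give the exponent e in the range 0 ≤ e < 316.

Baby-step giant-step with m = ceil(sqrt(316)) = 18.
Baby table (191^j mod 317 for j=0..17):
  0:1  1:191  2:26  3:211  4:42  5:97  6:141  7:303
  8:179  9:270  10:216  11:46  12:227  13:245  14:196  15:30
  16:24  17:146
Giant step factor: 191^(-18) ≡ 95 (mod 317).
Scan 267·95^i mod 317 for i = 0, 1, …:
  i=0: 267   i=1: 5   i=2: 158   i=3: 111
  i=4: 84   i=5: 55   i=6: 153   i=7: 270
Match at i=7, j=9: e = 7·18 + 9 = 135.

135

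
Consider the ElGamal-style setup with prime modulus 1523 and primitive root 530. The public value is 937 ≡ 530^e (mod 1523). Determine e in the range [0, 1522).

Baby-step giant-step with m = ceil(sqrt(1522)) = 40.
Baby table (530^j mod 1523 for j=0..39):
  0:1  1:530  2:668  3:704  4:1508  5:1188  6:641  7:101
  8:225  9:456  10:1046  11:8  12:1194  13:775  14:1063  15:1403
  16:366  17:559  18:808  19:277  20:602  21:753  22:64  23:414
  24:108  25:889  26:563  27:1405  28:1426  29:372  30:693  31:247
  32:1455  33:512  34:266  35:864  36:1020  37:1458  38:579  39:747
Giant step factor: 530^(-40) ≡ 805 (mod 1523).
Scan 937·805^i mod 1523 for i = 0, 1, …:
  i=0: 937   i=1: 400   i=2: 647   i=3: 1492
  i=4: 936   i=5: 1118   i=6: 1420   i=7: 850
  i=8: 423   i=9: 886     …   i=17: 1003
  i=18: 225
Match at i=18, j=8: e = 18·40 + 8 = 728.

728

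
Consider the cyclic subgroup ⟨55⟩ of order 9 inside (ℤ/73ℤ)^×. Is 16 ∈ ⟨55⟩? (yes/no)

⟨55⟩ has order 9; its elements mod 73 are {1, 2, 4, 8, 16, 32, 37, 55, 64}.
16 is in this set.

yes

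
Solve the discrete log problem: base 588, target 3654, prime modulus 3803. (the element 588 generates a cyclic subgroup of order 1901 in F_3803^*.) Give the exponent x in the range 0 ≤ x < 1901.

422

Baby-step giant-step with m = ceil(sqrt(1901)) = 44.
Baby table (588^j mod 3803 for j=0..43):
  0:1  1:588  2:3474  3:501  4:1757  5:2503  6:3  7:1764
  8:2816  9:1503  10:1468  11:3706  12:9  13:1489  14:842  15:706
  16:601  17:3512  18:27  19:664  20:2526  21:2118  22:1803  23:2930
  24:81  25:1992  26:3775  27:2551  28:1606  29:1184  30:243  31:2173
  32:3719  33:47  34:1015  35:3552  36:729  37:2716  38:3551  39:141
  40:3045  41:3050  42:2187  43:542
Giant step factor: 588^(-44) ≡ 1323 (mod 3803).
Scan 3654·1323^i mod 3803 for i = 0, 1, …:
  i=0: 3654   i=1: 629   i=2: 3113   i=3: 3653
  i=4: 3109   i=5: 2164   i=6: 3116   i=7: 16
  i=8: 2153   i=9: 3775
Match at i=9, j=26: x = 9·44 + 26 = 422.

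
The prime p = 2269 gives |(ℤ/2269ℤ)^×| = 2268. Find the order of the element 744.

The order of 744 must divide p − 1 = 2268 = 2^2 · 3^4 · 7.
Divisors: 1, 2, 3, 4, 6, 7, 9, 12, 14, 18, 21, 27, 28, 36, 42, 54, 63, 81, 84, 108, 126, 162, 189, 252, 324, 378, 567, 756, 1134, 2268.
Check each in increasing order: 744^1 ≡ 744;  744^2 ≡ 2169;  744^3 ≡ 477;  744^4 ≡ 924;  744^6 ≡ 629;  744^7 ≡ 562;  744^9 ≡ 525;  744^12 ≡ 835;  744^14 ≡ 453;  744^18 ≡ 1076;  744^21 ≡ 458;  744^27 ≡ 2188;  744^28 ≡ 999;  744^36 ≡ 586;  744^42 ≡ 1016;  744^54 ≡ 2023;  744^63 ≡ 183;  744^81 ≡ 1774;  744^84 ≡ 2130;  744^108 ≡ 1522;  744^126 ≡ 1723;  744^162 ≡ 2242;  744^189 ≡ 2187;  744^252 ≡ 877;  744^324 ≡ 729;  744^378 ≡ 2186;  744^567 ≡ 2268;  744^756 ≡ 82;  744^1134 ≡ 1.
Smallest exponent giving 1 is 1134.

1134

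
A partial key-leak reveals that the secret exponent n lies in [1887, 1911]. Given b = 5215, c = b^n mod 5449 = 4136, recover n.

1897

Compute 5215^1887 mod 5449 = 1053, then multiply by 5215 repeatedly:
  5215^1887=1053  5215^1888=4252  5215^1889=2199  5215^1890=3089  5215^1891=1891
  5215^1892=4324  5215^1893=1698  5215^1894=445  5215^1895=4850  5215^1896=3941
  5215^1897=4136
Found 4136 at exponent 1897.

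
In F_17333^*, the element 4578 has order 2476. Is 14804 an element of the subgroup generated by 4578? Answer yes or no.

no

14804 ∈ ⟨4578⟩ iff 14804^2476 ≡ 1 (mod 17333), since |⟨4578⟩| = 2476.
14804^2476 mod 17333 = 8444.
Since 8444 ≠ 1, 14804 does not lie in the subgroup.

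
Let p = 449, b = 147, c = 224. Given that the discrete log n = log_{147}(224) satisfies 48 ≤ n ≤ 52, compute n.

Compute 147^48 mod 449 = 256, then multiply by 147 repeatedly:
  147^48=256  147^49=365  147^50=224
Found 224 at exponent 50.

50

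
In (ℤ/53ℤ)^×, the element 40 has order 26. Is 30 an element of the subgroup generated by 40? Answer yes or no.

no

30 ∈ ⟨40⟩ iff 30^26 ≡ 1 (mod 53), since |⟨40⟩| = 26.
30^26 mod 53 = 52.
Since 52 ≠ 1, 30 does not lie in the subgroup.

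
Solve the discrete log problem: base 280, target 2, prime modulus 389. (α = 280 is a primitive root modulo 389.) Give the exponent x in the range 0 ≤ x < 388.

Baby-step giant-step with m = ceil(sqrt(388)) = 20.
Baby table (280^j mod 389 for j=0..19):
  0:1  1:280  2:211  3:341  4:175  5:375  6:359  7:158
  8:283  9:273  10:196  11:31  12:122  13:317  14:68  15:368
  16:344  17:237  18:230  19:215
Giant step factor: 280^(-20) ≡ 303 (mod 389).
Scan 2·303^i mod 389 for i = 0, 1, …:
  i=0: 2   i=1: 217   i=2: 10   i=3: 307
  i=4: 50   i=5: 368
Match at i=5, j=15: x = 5·20 + 15 = 115.

115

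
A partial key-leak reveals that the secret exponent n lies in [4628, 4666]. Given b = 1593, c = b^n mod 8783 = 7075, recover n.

4631

Compute 1593^4628 mod 8783 = 436, then multiply by 1593 repeatedly:
  1593^4628=436  1593^4629=691  1593^4630=2888  1593^4631=7075
Found 7075 at exponent 4631.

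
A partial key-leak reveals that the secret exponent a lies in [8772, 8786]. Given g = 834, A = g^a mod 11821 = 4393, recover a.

Compute 834^8772 mod 11821 = 3550, then multiply by 834 repeatedly:
  834^8772=3550  834^8773=5450  834^8774=6036  834^8775=10099  834^8776=6014
  834^8777=3572  834^8778=156  834^8779=73  834^8780=1777  834^8781=4393
Found 4393 at exponent 8781.

8781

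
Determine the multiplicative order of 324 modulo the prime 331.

The order of 324 must divide p − 1 = 330 = 2 · 3 · 5 · 11.
Divisors: 1, 2, 3, 5, 6, 10, 11, 15, 22, 30, 33, 55, 66, 110, 165, 330.
Check each in increasing order: 324^1 ≡ 324;  324^2 ≡ 49;  324^3 ≡ 319;  324^5 ≡ 74;  324^6 ≡ 144;  324^10 ≡ 180;  324^11 ≡ 64;  324^15 ≡ 80;  324^22 ≡ 124;  324^30 ≡ 111;  324^33 ≡ 323;  324^55 ≡ 1.
Smallest exponent giving 1 is 55.

55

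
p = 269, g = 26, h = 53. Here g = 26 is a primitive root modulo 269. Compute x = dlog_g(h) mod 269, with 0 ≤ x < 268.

260

Baby-step giant-step with m = ceil(sqrt(268)) = 17.
Baby table (26^j mod 269 for j=0..16):
  0:1  1:26  2:138  3:91  4:214  5:184  6:211  7:106
  8:66  9:102  10:231  11:88  12:136  13:39  14:207  15:2
  16:52
Giant step factor: 26^(-17) ≡ 77 (mod 269).
Scan 53·77^i mod 269 for i = 0, 1, …:
  i=0: 53   i=1: 46   i=2: 45   i=3: 237
  i=4: 226   i=5: 186   i=6: 65   i=7: 163
  i=8: 177   i=9: 179     …   i=14: 212
  i=15: 184
Match at i=15, j=5: x = 15·17 + 5 = 260.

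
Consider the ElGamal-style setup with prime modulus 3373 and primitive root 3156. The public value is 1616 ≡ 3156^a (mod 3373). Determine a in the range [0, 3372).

2953

Baby-step giant-step with m = ceil(sqrt(3372)) = 59.
Baby table (3156^j mod 3373 for j=0..58):
  0:1  1:3156  2:3240  3:1877  4:824  5:3334  6:1717  7:1814
  8:1003  9:1594  10:1521  11:497  12:87  13:1359  14:1921  15:1395
  16:855  17:3353  18:967  19:2660  20:2936  21:385  22:780  23:2763
  24:823  25:178  26:1850  27:3310  28:179  29:1633  30:3177  31:2056
  32:2457  33:3138  34:400  35:898  36:768  37:1994  38:2419  39:1265
  40:2081  41:405  42:3186  43:103  44:1260  45:3166  46:1070  47:547
  48:2729  49:1455  50:1327  51:2119  52:2278  53:1505  54:596  55:2215
  56:1684  57:2229  58:2019
Giant step factor: 3156^(-59) ≡ 1590 (mod 3373).
Scan 1616·1590^i mod 3373 for i = 0, 1, …:
  i=0: 1616   i=1: 2587   i=2: 1643   i=3: 1668
  i=4: 942   i=5: 168   i=6: 653   i=7: 2759
  i=8: 1910   i=9: 1200     …   i=49: 767
  i=50: 1877
Match at i=50, j=3: a = 50·59 + 3 = 2953.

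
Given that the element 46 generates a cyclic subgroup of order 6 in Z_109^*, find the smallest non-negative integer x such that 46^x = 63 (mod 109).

Successive powers of 46 modulo 109:
  46^0=1  46^1=46  46^2=45  46^3=108  46^4=63
So 46^4 ≡ 63 (mod 109), giving x = 4.

4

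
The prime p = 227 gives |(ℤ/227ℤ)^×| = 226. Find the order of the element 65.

113

The order of 65 must divide p − 1 = 226 = 2 · 113.
Divisors: 1, 2, 113, 226.
Check each in increasing order: 65^1 ≡ 65;  65^2 ≡ 139;  65^113 ≡ 1.
Smallest exponent giving 1 is 113.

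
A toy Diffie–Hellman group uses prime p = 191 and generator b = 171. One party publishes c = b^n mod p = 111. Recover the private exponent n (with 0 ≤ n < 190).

Baby-step giant-step with m = ceil(sqrt(190)) = 14.
Baby table (171^j mod 191 for j=0..13):
  0:1  1:171  2:18  3:22  4:133  5:14  6:102  7:61
  8:117  9:143  10:5  11:91  12:90  13:110
Giant step factor: 171^(-14) ≡ 27 (mod 191).
Scan 111·27^i mod 191 for i = 0, 1, …:
  i=0: 111   i=1: 132   i=2: 126   i=3: 155
  i=4: 174   i=5: 114   i=6: 22
Match at i=6, j=3: n = 6·14 + 3 = 87.

87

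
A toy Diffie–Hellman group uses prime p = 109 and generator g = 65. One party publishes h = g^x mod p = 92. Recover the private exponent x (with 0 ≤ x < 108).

Baby-step giant-step with m = ceil(sqrt(108)) = 11.
Baby table (65^j mod 109 for j=0..10):
  0:1  1:65  2:83  3:54  4:22  5:13  6:82  7:98
  8:48  9:68  10:60
Giant step factor: 65^(-11) ≡ 59 (mod 109).
Scan 92·59^i mod 109 for i = 0, 1, …:
  i=0: 92   i=1: 87   i=2: 10   i=3: 45
  i=4: 39   i=5: 12   i=6: 54
Match at i=6, j=3: x = 6·11 + 3 = 69.

69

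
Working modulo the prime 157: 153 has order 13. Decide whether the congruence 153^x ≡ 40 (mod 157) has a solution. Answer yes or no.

no

40 ∈ ⟨153⟩ iff 40^13 ≡ 1 (mod 157), since |⟨153⟩| = 13.
40^13 mod 157 = 12.
Since 12 ≠ 1, 40 does not lie in the subgroup.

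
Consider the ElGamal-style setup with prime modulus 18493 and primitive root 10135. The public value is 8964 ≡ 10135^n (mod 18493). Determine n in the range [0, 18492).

17593

Baby-step giant-step with m = ceil(sqrt(18492)) = 136.
Baby table (10135^j mod 18493 for j=0..135):
  0:1  1:10135  2:8103  3:14985  4:8459  5:16910  6:8219  7:7093
  8:5264  9:16828  10:9334  11:8395  12:15525  13:7431  14:9689  15:185
  16:7182  17:1122  18:16768  19:11503  20:3033  21:4089  22:17695  23:12204
  24:6356  25:6941  26:18156  27:5710  28:6253  29:17137  30:15732  31:15667
  32:4147  33:13749  34:1360  35:6315  36:16745  37:314  38:1594  39:10801
  40:8068  41:11627  42:2249  43:10239  44:8042  45:7019  46:13487  47:8982
  48:10024  49:11191  50:3216  51:9494  52:2611  53:17495  54:941  55:13140
  56:5807  57:9219  58:7929  59:8330  60:4005  61:17033  62:15793  63:5140
  64:17612  65:3184  66:18048  67:2217  68:300  69:7648  70:8317  71:1701
  72:4159  73:5918  74:6131  75:1205  76:7295  77:18304  78:7757  79:3452
  80:15757  81:10140  82:3299  83:21  84:9412  85:3726  86:304  87:11202
  88:3743  89:6162  90:1009  91:18079  92:2021  93:11084  94:9858  95:11644
  96:8107  97:46  98:3885  99:2878  100:5069  101:761  102:1154  103:8214
  104:11897  105:1735  106:15875  107:4025  108:16310  109:11416  110:8952  111:1862
  112:8510  113:15991  114:14626  115:13115  116:11334  117:10067  118:3164  119:278
  120:6594  121:14981  122:4905  123:2991  124:3758  125:10243  126:11596  127:2445
  128:17948  129:5832  130:3692  131:7081  132:13095  133:12057  134:14444  135:17845
Giant step factor: 10135^(-136) ≡ 15132 (mod 18493).
Scan 8964·15132^i mod 18493 for i = 0, 1, …:
  i=0: 8964   i=1: 15586   i=2: 6123   i=3: 3306
  i=4: 2827   i=5: 3855   i=6: 6938   i=7: 1055
  i=8: 4801   i=9: 8228     …   i=128: 5741
  i=129: 11191
Match at i=129, j=49: n = 129·136 + 49 = 17593.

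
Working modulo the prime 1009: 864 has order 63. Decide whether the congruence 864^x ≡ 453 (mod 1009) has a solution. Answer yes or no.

yes

453 ∈ ⟨864⟩ iff 453^63 ≡ 1 (mod 1009), since |⟨864⟩| = 63.
453^63 mod 1009 = 1.
Since 1 = 1, 453 lies in the subgroup.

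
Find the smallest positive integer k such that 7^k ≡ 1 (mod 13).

12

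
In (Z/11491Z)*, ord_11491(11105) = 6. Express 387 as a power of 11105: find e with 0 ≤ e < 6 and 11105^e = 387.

5

Successive powers of 11105 modulo 11491:
  11105^0=1  11105^1=11105  11105^2=11104  11105^3=11490  11105^4=386  11105^5=387
So 11105^5 ≡ 387 (mod 11491), giving e = 5.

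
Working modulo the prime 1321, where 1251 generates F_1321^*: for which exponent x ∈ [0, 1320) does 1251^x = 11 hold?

632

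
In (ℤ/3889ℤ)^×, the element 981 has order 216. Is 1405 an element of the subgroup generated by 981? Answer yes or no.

yes

1405 ∈ ⟨981⟩ iff 1405^216 ≡ 1 (mod 3889), since |⟨981⟩| = 216.
1405^216 mod 3889 = 1.
Since 1 = 1, 1405 lies in the subgroup.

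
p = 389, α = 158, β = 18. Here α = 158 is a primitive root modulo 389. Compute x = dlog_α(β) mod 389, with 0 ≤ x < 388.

163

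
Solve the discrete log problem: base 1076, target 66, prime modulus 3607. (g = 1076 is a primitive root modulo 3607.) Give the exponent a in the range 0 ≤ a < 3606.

3089

Baby-step giant-step with m = ceil(sqrt(3606)) = 61.
Baby table (1076^j mod 3607 for j=0..60):
  0:1  1:1076  2:3536  3:2958  4:1434  5:2795  6:2789  7:3547
  8:366  9:653  10:2870  11:528  12:1829  13:2189  14:3600  15:3289
  16:497  17:936  18:783  19:2077  20:2119  21:420  22:1045  23:2643
  24:1552  25:3518  26:1625  27:2712  28:49  29:2226  30:128  31:662
  32:1733  33:3496  34:3202  35:667  36:3506  37:3141  38:3564  39:623
  40:3053  41:2658  42:3264  43:2453  44:2711  45:2580  46:2297  47:777
  48:2835  49:2545  50:707  51:3262  52:301  53:2853  54:271  55:3036
  56:2401  57:864  58:2665  59:3582  60:1956
Giant step factor: 1076^(-61) ≡ 3164 (mod 3607).
Scan 66·3164^i mod 3607 for i = 0, 1, …:
  i=0: 66   i=1: 3225   i=2: 3304   i=3: 770
  i=4: 1555   i=5: 72   i=6: 567   i=7: 1309
  i=8: 840   i=9: 3008     …   i=49: 2083
  i=50: 623
Match at i=50, j=39: a = 50·61 + 39 = 3089.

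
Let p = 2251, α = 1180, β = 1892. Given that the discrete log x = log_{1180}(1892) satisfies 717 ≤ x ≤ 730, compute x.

725

Compute 1180^717 mod 2251 = 2213, then multiply by 1180 repeatedly:
  1180^717=2213  1180^718=180  1180^719=806  1180^720=1158  1180^721=83
  1180^722=1147  1180^723=609  1180^724=551  1180^725=1892
Found 1892 at exponent 725.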